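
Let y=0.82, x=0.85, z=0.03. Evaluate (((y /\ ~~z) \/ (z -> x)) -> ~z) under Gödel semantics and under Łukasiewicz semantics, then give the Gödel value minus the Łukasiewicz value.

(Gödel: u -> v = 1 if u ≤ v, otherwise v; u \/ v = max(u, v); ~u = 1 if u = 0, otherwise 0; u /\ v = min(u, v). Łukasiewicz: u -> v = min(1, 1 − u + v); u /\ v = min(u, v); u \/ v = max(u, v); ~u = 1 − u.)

-0.97

Gödel evaluation:
  ~z: Gödel ¬ of 0.03 = 0 (operand ≠ 0)
  ~~z: Gödel ¬ of 0 = 1 (operand is 0)
  (y /\ ~~z) = min(0.82, 1) = 0.82
  (z -> x): 0.03 ≤ 0.85, so result = 1
  ((y /\ ~~z) \/ (z -> x)) = max(0.82, 1) = 1
  ~z: Gödel ¬ of 0.03 = 0 (operand ≠ 0)
  (((y /\ ~~z) \/ (z -> x)) -> ~z): 1 > 0, so result = 0
  Gödel value = 0
Łukasiewicz evaluation:
  ~z: Łukasiewicz ¬ gives 1 − 0.03 = 0.97
  ~~z: Łukasiewicz ¬ gives 1 − 0.97 = 0.03
  (y /\ ~~z) = min(0.82, 0.03) = 0.03
  (z -> x): min(1, 1 − 0.03 + 0.85) = 1
  ((y /\ ~~z) \/ (z -> x)) = max(0.03, 1) = 1
  ~z: Łukasiewicz ¬ gives 1 − 0.03 = 0.97
  (((y /\ ~~z) \/ (z -> x)) -> ~z): min(1, 1 − 1 + 0.97) = 0.97
  Łukasiewicz value = 0.97
Difference: 0 − 0.97 = -0.97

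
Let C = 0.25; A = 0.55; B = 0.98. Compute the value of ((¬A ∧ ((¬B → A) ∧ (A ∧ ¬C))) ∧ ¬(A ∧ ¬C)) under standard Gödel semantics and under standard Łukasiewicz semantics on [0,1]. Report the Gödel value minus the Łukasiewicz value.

-0.45

Gödel evaluation:
  ¬A: Gödel ¬ of 0.55 = 0 (operand ≠ 0)
  ¬B: Gödel ¬ of 0.98 = 0 (operand ≠ 0)
  (¬B → A): 0 ≤ 0.55, so result = 1
  ¬C: Gödel ¬ of 0.25 = 0 (operand ≠ 0)
  (A ∧ ¬C) = min(0.55, 0) = 0
  ((¬B → A) ∧ (A ∧ ¬C)) = min(1, 0) = 0
  (¬A ∧ ((¬B → A) ∧ (A ∧ ¬C))) = min(0, 0) = 0
  ¬C: Gödel ¬ of 0.25 = 0 (operand ≠ 0)
  (A ∧ ¬C) = min(0.55, 0) = 0
  ¬(A ∧ ¬C): Gödel ¬ of 0 = 1 (operand is 0)
  ((¬A ∧ ((¬B → A) ∧ (A ∧ ¬C))) ∧ ¬(A ∧ ¬C)) = min(0, 1) = 0
  Gödel value = 0
Łukasiewicz evaluation:
  ¬A: Łukasiewicz ¬ gives 1 − 0.55 = 0.45
  ¬B: Łukasiewicz ¬ gives 1 − 0.98 = 0.02
  (¬B → A): min(1, 1 − 0.02 + 0.55) = 1
  ¬C: Łukasiewicz ¬ gives 1 − 0.25 = 0.75
  (A ∧ ¬C) = min(0.55, 0.75) = 0.55
  ((¬B → A) ∧ (A ∧ ¬C)) = min(1, 0.55) = 0.55
  (¬A ∧ ((¬B → A) ∧ (A ∧ ¬C))) = min(0.45, 0.55) = 0.45
  ¬C: Łukasiewicz ¬ gives 1 − 0.25 = 0.75
  (A ∧ ¬C) = min(0.55, 0.75) = 0.55
  ¬(A ∧ ¬C): Łukasiewicz ¬ gives 1 − 0.55 = 0.45
  ((¬A ∧ ((¬B → A) ∧ (A ∧ ¬C))) ∧ ¬(A ∧ ¬C)) = min(0.45, 0.45) = 0.45
  Łukasiewicz value = 0.45
Difference: 0 − 0.45 = -0.45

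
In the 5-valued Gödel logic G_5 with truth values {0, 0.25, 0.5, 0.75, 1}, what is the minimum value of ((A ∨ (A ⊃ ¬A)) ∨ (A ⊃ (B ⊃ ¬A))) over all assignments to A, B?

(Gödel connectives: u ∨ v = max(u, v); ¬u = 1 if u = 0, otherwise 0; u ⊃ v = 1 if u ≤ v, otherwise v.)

0.25

The minimum is attained at A = 0.25, B = 0.25:
  ¬A: Gödel ¬ of 0.25 = 0 (operand ≠ 0)
  (A ⊃ ¬A): 0.25 > 0, so result = 0
  (A ∨ (A ⊃ ¬A)) = max(0.25, 0) = 0.25
  ¬A: Gödel ¬ of 0.25 = 0 (operand ≠ 0)
  (B ⊃ ¬A): 0.25 > 0, so result = 0
  (A ⊃ (B ⊃ ¬A)): 0.25 > 0, so result = 0
  ((A ∨ (A ⊃ ¬A)) ∨ (A ⊃ (B ⊃ ¬A))) = max(0.25, 0) = 0.25
Checking all 25 assignments confirms none give a value below 0.25.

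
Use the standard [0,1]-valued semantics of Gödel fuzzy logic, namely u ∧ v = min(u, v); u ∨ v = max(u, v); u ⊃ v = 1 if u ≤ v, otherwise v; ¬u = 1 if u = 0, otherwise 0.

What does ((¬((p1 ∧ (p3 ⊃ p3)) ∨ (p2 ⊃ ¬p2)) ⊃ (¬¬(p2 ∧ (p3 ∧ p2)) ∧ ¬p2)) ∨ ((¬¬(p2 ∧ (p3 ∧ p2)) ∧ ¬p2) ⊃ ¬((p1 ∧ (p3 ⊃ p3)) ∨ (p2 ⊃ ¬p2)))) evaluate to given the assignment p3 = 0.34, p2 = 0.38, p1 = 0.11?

1.00

(p3 ⊃ p3): 0.34 ≤ 0.34, so result = 1
(p1 ∧ (p3 ⊃ p3)) = min(0.11, 1) = 0.11
¬p2: Gödel ¬ of 0.38 = 0 (operand ≠ 0)
(p2 ⊃ ¬p2): 0.38 > 0, so result = 0
((p1 ∧ (p3 ⊃ p3)) ∨ (p2 ⊃ ¬p2)) = max(0.11, 0) = 0.11
¬((p1 ∧ (p3 ⊃ p3)) ∨ (p2 ⊃ ¬p2)): Gödel ¬ of 0.11 = 0 (operand ≠ 0)
(p3 ∧ p2) = min(0.34, 0.38) = 0.34
(p2 ∧ (p3 ∧ p2)) = min(0.38, 0.34) = 0.34
¬(p2 ∧ (p3 ∧ p2)): Gödel ¬ of 0.34 = 0 (operand ≠ 0)
¬¬(p2 ∧ (p3 ∧ p2)): Gödel ¬ of 0 = 1 (operand is 0)
¬p2: Gödel ¬ of 0.38 = 0 (operand ≠ 0)
(¬¬(p2 ∧ (p3 ∧ p2)) ∧ ¬p2) = min(1, 0) = 0
(¬((p1 ∧ (p3 ⊃ p3)) ∨ (p2 ⊃ ¬p2)) ⊃ (¬¬(p2 ∧ (p3 ∧ p2)) ∧ ¬p2)): 0 ≤ 0, so result = 1
(p3 ∧ p2) = min(0.34, 0.38) = 0.34
(p2 ∧ (p3 ∧ p2)) = min(0.38, 0.34) = 0.34
¬(p2 ∧ (p3 ∧ p2)): Gödel ¬ of 0.34 = 0 (operand ≠ 0)
¬¬(p2 ∧ (p3 ∧ p2)): Gödel ¬ of 0 = 1 (operand is 0)
¬p2: Gödel ¬ of 0.38 = 0 (operand ≠ 0)
(¬¬(p2 ∧ (p3 ∧ p2)) ∧ ¬p2) = min(1, 0) = 0
(p3 ⊃ p3): 0.34 ≤ 0.34, so result = 1
(p1 ∧ (p3 ⊃ p3)) = min(0.11, 1) = 0.11
¬p2: Gödel ¬ of 0.38 = 0 (operand ≠ 0)
(p2 ⊃ ¬p2): 0.38 > 0, so result = 0
((p1 ∧ (p3 ⊃ p3)) ∨ (p2 ⊃ ¬p2)) = max(0.11, 0) = 0.11
¬((p1 ∧ (p3 ⊃ p3)) ∨ (p2 ⊃ ¬p2)): Gödel ¬ of 0.11 = 0 (operand ≠ 0)
((¬¬(p2 ∧ (p3 ∧ p2)) ∧ ¬p2) ⊃ ¬((p1 ∧ (p3 ⊃ p3)) ∨ (p2 ⊃ ¬p2))): 0 ≤ 0, so result = 1
((¬((p1 ∧ (p3 ⊃ p3)) ∨ (p2 ⊃ ¬p2)) ⊃ (¬¬(p2 ∧ (p3 ∧ p2)) ∧ ¬p2)) ∨ ((¬¬(p2 ∧ (p3 ∧ p2)) ∧ ¬p2) ⊃ ¬((p1 ∧ (p3 ⊃ p3)) ∨ (p2 ⊃ ¬p2)))) = max(1, 1) = 1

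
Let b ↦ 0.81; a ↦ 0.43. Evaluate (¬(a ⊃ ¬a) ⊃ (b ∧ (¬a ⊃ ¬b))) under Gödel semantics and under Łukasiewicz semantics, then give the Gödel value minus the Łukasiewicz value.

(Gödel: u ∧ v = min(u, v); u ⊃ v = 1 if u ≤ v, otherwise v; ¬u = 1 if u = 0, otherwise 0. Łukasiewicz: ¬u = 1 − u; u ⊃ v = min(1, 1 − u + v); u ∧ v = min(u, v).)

Gödel evaluation:
  ¬a: Gödel ¬ of 0.43 = 0 (operand ≠ 0)
  (a ⊃ ¬a): 0.43 > 0, so result = 0
  ¬(a ⊃ ¬a): Gödel ¬ of 0 = 1 (operand is 0)
  ¬a: Gödel ¬ of 0.43 = 0 (operand ≠ 0)
  ¬b: Gödel ¬ of 0.81 = 0 (operand ≠ 0)
  (¬a ⊃ ¬b): 0 ≤ 0, so result = 1
  (b ∧ (¬a ⊃ ¬b)) = min(0.81, 1) = 0.81
  (¬(a ⊃ ¬a) ⊃ (b ∧ (¬a ⊃ ¬b))): 1 > 0.81, so result = 0.81
  Gödel value = 0.81
Łukasiewicz evaluation:
  ¬a: Łukasiewicz ¬ gives 1 − 0.43 = 0.57
  (a ⊃ ¬a): min(1, 1 − 0.43 + 0.57) = 1
  ¬(a ⊃ ¬a): Łukasiewicz ¬ gives 1 − 1 = 0
  ¬a: Łukasiewicz ¬ gives 1 − 0.43 = 0.57
  ¬b: Łukasiewicz ¬ gives 1 − 0.81 = 0.19
  (¬a ⊃ ¬b): min(1, 1 − 0.57 + 0.19) = 0.62
  (b ∧ (¬a ⊃ ¬b)) = min(0.81, 0.62) = 0.62
  (¬(a ⊃ ¬a) ⊃ (b ∧ (¬a ⊃ ¬b))): min(1, 1 − 0 + 0.62) = 1
  Łukasiewicz value = 1
Difference: 0.81 − 1 = -0.19

-0.19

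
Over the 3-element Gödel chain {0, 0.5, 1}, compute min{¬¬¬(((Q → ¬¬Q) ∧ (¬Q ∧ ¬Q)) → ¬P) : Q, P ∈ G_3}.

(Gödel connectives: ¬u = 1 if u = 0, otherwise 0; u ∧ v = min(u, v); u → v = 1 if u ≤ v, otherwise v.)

0.00

The minimum is attained at Q = 0, P = 0:
  ¬Q: Gödel ¬ of 0 = 1 (operand is 0)
  ¬¬Q: Gödel ¬ of 1 = 0 (operand ≠ 0)
  (Q → ¬¬Q): 0 ≤ 0, so result = 1
  ¬Q: Gödel ¬ of 0 = 1 (operand is 0)
  ¬Q: Gödel ¬ of 0 = 1 (operand is 0)
  (¬Q ∧ ¬Q) = min(1, 1) = 1
  ((Q → ¬¬Q) ∧ (¬Q ∧ ¬Q)) = min(1, 1) = 1
  ¬P: Gödel ¬ of 0 = 1 (operand is 0)
  (((Q → ¬¬Q) ∧ (¬Q ∧ ¬Q)) → ¬P): 1 ≤ 1, so result = 1
  ¬(((Q → ¬¬Q) ∧ (¬Q ∧ ¬Q)) → ¬P): Gödel ¬ of 1 = 0 (operand ≠ 0)
  ¬¬(((Q → ¬¬Q) ∧ (¬Q ∧ ¬Q)) → ¬P): Gödel ¬ of 0 = 1 (operand is 0)
  ¬¬¬(((Q → ¬¬Q) ∧ (¬Q ∧ ¬Q)) → ¬P): Gödel ¬ of 1 = 0 (operand ≠ 0)
Checking all 9 assignments confirms none give a value below 0.00.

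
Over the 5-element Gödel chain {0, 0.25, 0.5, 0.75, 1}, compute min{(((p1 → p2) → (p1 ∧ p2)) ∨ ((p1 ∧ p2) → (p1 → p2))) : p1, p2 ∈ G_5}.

Every assignment gives 1. For instance at p1 = 0, p2 = 0:
  (p1 → p2): 0 ≤ 0, so result = 1
  (p1 ∧ p2) = min(0, 0) = 0
  ((p1 → p2) → (p1 ∧ p2)): 1 > 0, so result = 0
  (p1 ∧ p2) = min(0, 0) = 0
  (p1 → p2): 0 ≤ 0, so result = 1
  ((p1 ∧ p2) → (p1 → p2)): 0 ≤ 1, so result = 1
  (((p1 → p2) → (p1 ∧ p2)) ∨ ((p1 ∧ p2) → (p1 → p2))) = max(0, 1) = 1
All 25 assignments give value 1 — the formula is a G_5-tautology.

1.00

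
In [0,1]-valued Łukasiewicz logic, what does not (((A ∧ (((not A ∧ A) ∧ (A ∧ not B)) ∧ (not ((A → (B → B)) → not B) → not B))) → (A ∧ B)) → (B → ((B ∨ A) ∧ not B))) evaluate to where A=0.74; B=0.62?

not A: Łukasiewicz ¬ gives 1 − 0.74 = 0.26
(not A ∧ A) = min(0.26, 0.74) = 0.26
not B: Łukasiewicz ¬ gives 1 − 0.62 = 0.38
(A ∧ not B) = min(0.74, 0.38) = 0.38
((not A ∧ A) ∧ (A ∧ not B)) = min(0.26, 0.38) = 0.26
(B → B): min(1, 1 − 0.62 + 0.62) = 1
(A → (B → B)): min(1, 1 − 0.74 + 1) = 1
not B: Łukasiewicz ¬ gives 1 − 0.62 = 0.38
((A → (B → B)) → not B): min(1, 1 − 1 + 0.38) = 0.38
not ((A → (B → B)) → not B): Łukasiewicz ¬ gives 1 − 0.38 = 0.62
not B: Łukasiewicz ¬ gives 1 − 0.62 = 0.38
(not ((A → (B → B)) → not B) → not B): min(1, 1 − 0.62 + 0.38) = 0.76
(((not A ∧ A) ∧ (A ∧ not B)) ∧ (not ((A → (B → B)) → not B) → not B)) = min(0.26, 0.76) = 0.26
(A ∧ (((not A ∧ A) ∧ (A ∧ not B)) ∧ (not ((A → (B → B)) → not B) → not B))) = min(0.74, 0.26) = 0.26
(A ∧ B) = min(0.74, 0.62) = 0.62
((A ∧ (((not A ∧ A) ∧ (A ∧ not B)) ∧ (not ((A → (B → B)) → not B) → not B))) → (A ∧ B)): min(1, 1 − 0.26 + 0.62) = 1
(B ∨ A) = max(0.62, 0.74) = 0.74
not B: Łukasiewicz ¬ gives 1 − 0.62 = 0.38
((B ∨ A) ∧ not B) = min(0.74, 0.38) = 0.38
(B → ((B ∨ A) ∧ not B)): min(1, 1 − 0.62 + 0.38) = 0.76
(((A ∧ (((not A ∧ A) ∧ (A ∧ not B)) ∧ (not ((A → (B → B)) → not B) → not B))) → (A ∧ B)) → (B → ((B ∨ A) ∧ not B))): min(1, 1 − 1 + 0.76) = 0.76
not (((A ∧ (((not A ∧ A) ∧ (A ∧ not B)) ∧ (not ((A → (B → B)) → not B) → not B))) → (A ∧ B)) → (B → ((B ∨ A) ∧ not B))): Łukasiewicz ¬ gives 1 − 0.76 = 0.24

0.24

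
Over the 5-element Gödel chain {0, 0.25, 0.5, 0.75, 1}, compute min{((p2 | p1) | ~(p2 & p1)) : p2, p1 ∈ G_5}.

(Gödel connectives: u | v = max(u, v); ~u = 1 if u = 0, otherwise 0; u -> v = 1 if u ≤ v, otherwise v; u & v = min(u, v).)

The minimum is attained at p2 = 0.25, p1 = 0.25:
  (p2 | p1) = max(0.25, 0.25) = 0.25
  (p2 & p1) = min(0.25, 0.25) = 0.25
  ~(p2 & p1): Gödel ¬ of 0.25 = 0 (operand ≠ 0)
  ((p2 | p1) | ~(p2 & p1)) = max(0.25, 0) = 0.25
Checking all 25 assignments confirms none give a value below 0.25.

0.25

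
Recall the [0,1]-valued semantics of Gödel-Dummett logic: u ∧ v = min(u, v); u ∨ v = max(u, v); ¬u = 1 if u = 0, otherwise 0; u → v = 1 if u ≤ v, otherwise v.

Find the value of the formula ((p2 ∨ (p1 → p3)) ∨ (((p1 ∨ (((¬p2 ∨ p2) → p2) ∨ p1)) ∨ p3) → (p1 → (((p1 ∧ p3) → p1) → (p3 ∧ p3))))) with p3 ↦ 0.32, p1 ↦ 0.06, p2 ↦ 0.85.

(p1 → p3): 0.06 ≤ 0.32, so result = 1
(p2 ∨ (p1 → p3)) = max(0.85, 1) = 1
¬p2: Gödel ¬ of 0.85 = 0 (operand ≠ 0)
(¬p2 ∨ p2) = max(0, 0.85) = 0.85
((¬p2 ∨ p2) → p2): 0.85 ≤ 0.85, so result = 1
(((¬p2 ∨ p2) → p2) ∨ p1) = max(1, 0.06) = 1
(p1 ∨ (((¬p2 ∨ p2) → p2) ∨ p1)) = max(0.06, 1) = 1
((p1 ∨ (((¬p2 ∨ p2) → p2) ∨ p1)) ∨ p3) = max(1, 0.32) = 1
(p1 ∧ p3) = min(0.06, 0.32) = 0.06
((p1 ∧ p3) → p1): 0.06 ≤ 0.06, so result = 1
(p3 ∧ p3) = min(0.32, 0.32) = 0.32
(((p1 ∧ p3) → p1) → (p3 ∧ p3)): 1 > 0.32, so result = 0.32
(p1 → (((p1 ∧ p3) → p1) → (p3 ∧ p3))): 0.06 ≤ 0.32, so result = 1
(((p1 ∨ (((¬p2 ∨ p2) → p2) ∨ p1)) ∨ p3) → (p1 → (((p1 ∧ p3) → p1) → (p3 ∧ p3)))): 1 ≤ 1, so result = 1
((p2 ∨ (p1 → p3)) ∨ (((p1 ∨ (((¬p2 ∨ p2) → p2) ∨ p1)) ∨ p3) → (p1 → (((p1 ∧ p3) → p1) → (p3 ∧ p3))))) = max(1, 1) = 1

1.00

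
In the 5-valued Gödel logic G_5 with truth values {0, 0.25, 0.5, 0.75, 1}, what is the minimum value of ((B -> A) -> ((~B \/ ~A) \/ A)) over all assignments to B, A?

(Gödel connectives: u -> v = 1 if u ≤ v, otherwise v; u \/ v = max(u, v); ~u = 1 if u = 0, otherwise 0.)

0.25

The minimum is attained at B = 0.25, A = 0.25:
  (B -> A): 0.25 ≤ 0.25, so result = 1
  ~B: Gödel ¬ of 0.25 = 0 (operand ≠ 0)
  ~A: Gödel ¬ of 0.25 = 0 (operand ≠ 0)
  (~B \/ ~A) = max(0, 0) = 0
  ((~B \/ ~A) \/ A) = max(0, 0.25) = 0.25
  ((B -> A) -> ((~B \/ ~A) \/ A)): 1 > 0.25, so result = 0.25
Checking all 25 assignments confirms none give a value below 0.25.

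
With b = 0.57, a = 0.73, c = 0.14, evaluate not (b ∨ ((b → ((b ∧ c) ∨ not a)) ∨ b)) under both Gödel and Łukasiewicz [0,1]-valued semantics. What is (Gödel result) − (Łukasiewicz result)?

-0.30

Gödel evaluation:
  (b ∧ c) = min(0.57, 0.14) = 0.14
  not a: Gödel ¬ of 0.73 = 0 (operand ≠ 0)
  ((b ∧ c) ∨ not a) = max(0.14, 0) = 0.14
  (b → ((b ∧ c) ∨ not a)): 0.57 > 0.14, so result = 0.14
  ((b → ((b ∧ c) ∨ not a)) ∨ b) = max(0.14, 0.57) = 0.57
  (b ∨ ((b → ((b ∧ c) ∨ not a)) ∨ b)) = max(0.57, 0.57) = 0.57
  not (b ∨ ((b → ((b ∧ c) ∨ not a)) ∨ b)): Gödel ¬ of 0.57 = 0 (operand ≠ 0)
  Gödel value = 0
Łukasiewicz evaluation:
  (b ∧ c) = min(0.57, 0.14) = 0.14
  not a: Łukasiewicz ¬ gives 1 − 0.73 = 0.27
  ((b ∧ c) ∨ not a) = max(0.14, 0.27) = 0.27
  (b → ((b ∧ c) ∨ not a)): min(1, 1 − 0.57 + 0.27) = 0.7
  ((b → ((b ∧ c) ∨ not a)) ∨ b) = max(0.7, 0.57) = 0.7
  (b ∨ ((b → ((b ∧ c) ∨ not a)) ∨ b)) = max(0.57, 0.7) = 0.7
  not (b ∨ ((b → ((b ∧ c) ∨ not a)) ∨ b)): Łukasiewicz ¬ gives 1 − 0.7 = 0.3
  Łukasiewicz value = 0.3
Difference: 0 − 0.3 = -0.30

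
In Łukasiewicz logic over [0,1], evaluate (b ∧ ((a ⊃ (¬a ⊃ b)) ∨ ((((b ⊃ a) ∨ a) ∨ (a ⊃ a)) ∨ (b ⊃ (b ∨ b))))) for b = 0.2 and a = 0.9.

¬a: Łukasiewicz ¬ gives 1 − 0.9 = 0.1
(¬a ⊃ b): min(1, 1 − 0.1 + 0.2) = 1
(a ⊃ (¬a ⊃ b)): min(1, 1 − 0.9 + 1) = 1
(b ⊃ a): min(1, 1 − 0.2 + 0.9) = 1
((b ⊃ a) ∨ a) = max(1, 0.9) = 1
(a ⊃ a): min(1, 1 − 0.9 + 0.9) = 1
(((b ⊃ a) ∨ a) ∨ (a ⊃ a)) = max(1, 1) = 1
(b ∨ b) = max(0.2, 0.2) = 0.2
(b ⊃ (b ∨ b)): min(1, 1 − 0.2 + 0.2) = 1
((((b ⊃ a) ∨ a) ∨ (a ⊃ a)) ∨ (b ⊃ (b ∨ b))) = max(1, 1) = 1
((a ⊃ (¬a ⊃ b)) ∨ ((((b ⊃ a) ∨ a) ∨ (a ⊃ a)) ∨ (b ⊃ (b ∨ b)))) = max(1, 1) = 1
(b ∧ ((a ⊃ (¬a ⊃ b)) ∨ ((((b ⊃ a) ∨ a) ∨ (a ⊃ a)) ∨ (b ⊃ (b ∨ b))))) = min(0.2, 1) = 0.2

0.20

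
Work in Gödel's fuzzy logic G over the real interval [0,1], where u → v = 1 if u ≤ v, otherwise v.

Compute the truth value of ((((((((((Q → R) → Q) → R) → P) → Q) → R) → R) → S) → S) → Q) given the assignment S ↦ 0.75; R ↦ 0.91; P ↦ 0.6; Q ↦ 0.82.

0.82

(Q → R): 0.82 ≤ 0.91, so result = 1
((Q → R) → Q): 1 > 0.82, so result = 0.82
(((Q → R) → Q) → R): 0.82 ≤ 0.91, so result = 1
((((Q → R) → Q) → R) → P): 1 > 0.6, so result = 0.6
(((((Q → R) → Q) → R) → P) → Q): 0.6 ≤ 0.82, so result = 1
((((((Q → R) → Q) → R) → P) → Q) → R): 1 > 0.91, so result = 0.91
(((((((Q → R) → Q) → R) → P) → Q) → R) → R): 0.91 ≤ 0.91, so result = 1
((((((((Q → R) → Q) → R) → P) → Q) → R) → R) → S): 1 > 0.75, so result = 0.75
(((((((((Q → R) → Q) → R) → P) → Q) → R) → R) → S) → S): 0.75 ≤ 0.75, so result = 1
((((((((((Q → R) → Q) → R) → P) → Q) → R) → R) → S) → S) → Q): 1 > 0.82, so result = 0.82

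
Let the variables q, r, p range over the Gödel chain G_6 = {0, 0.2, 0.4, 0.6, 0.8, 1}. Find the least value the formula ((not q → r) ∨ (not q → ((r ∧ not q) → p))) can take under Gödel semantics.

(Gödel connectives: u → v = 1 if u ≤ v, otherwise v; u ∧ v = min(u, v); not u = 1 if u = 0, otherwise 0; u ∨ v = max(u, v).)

The minimum is attained at q = 0, r = 0.2, p = 0:
  not q: Gödel ¬ of 0 = 1 (operand is 0)
  (not q → r): 1 > 0.2, so result = 0.2
  not q: Gödel ¬ of 0 = 1 (operand is 0)
  not q: Gödel ¬ of 0 = 1 (operand is 0)
  (r ∧ not q) = min(0.2, 1) = 0.2
  ((r ∧ not q) → p): 0.2 > 0, so result = 0
  (not q → ((r ∧ not q) → p)): 1 > 0, so result = 0
  ((not q → r) ∨ (not q → ((r ∧ not q) → p))) = max(0.2, 0) = 0.2
Checking all 216 assignments confirms none give a value below 0.20.

0.20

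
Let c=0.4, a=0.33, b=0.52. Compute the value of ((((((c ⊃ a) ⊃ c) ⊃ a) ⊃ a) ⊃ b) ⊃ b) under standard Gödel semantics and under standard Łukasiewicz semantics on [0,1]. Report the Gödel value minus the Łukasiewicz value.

Gödel evaluation:
  (c ⊃ a): 0.4 > 0.33, so result = 0.33
  ((c ⊃ a) ⊃ c): 0.33 ≤ 0.4, so result = 1
  (((c ⊃ a) ⊃ c) ⊃ a): 1 > 0.33, so result = 0.33
  ((((c ⊃ a) ⊃ c) ⊃ a) ⊃ a): 0.33 ≤ 0.33, so result = 1
  (((((c ⊃ a) ⊃ c) ⊃ a) ⊃ a) ⊃ b): 1 > 0.52, so result = 0.52
  ((((((c ⊃ a) ⊃ c) ⊃ a) ⊃ a) ⊃ b) ⊃ b): 0.52 ≤ 0.52, so result = 1
  Gödel value = 1
Łukasiewicz evaluation:
  (c ⊃ a): min(1, 1 − 0.4 + 0.33) = 0.93
  ((c ⊃ a) ⊃ c): min(1, 1 − 0.93 + 0.4) = 0.47
  (((c ⊃ a) ⊃ c) ⊃ a): min(1, 1 − 0.47 + 0.33) = 0.86
  ((((c ⊃ a) ⊃ c) ⊃ a) ⊃ a): min(1, 1 − 0.86 + 0.33) = 0.47
  (((((c ⊃ a) ⊃ c) ⊃ a) ⊃ a) ⊃ b): min(1, 1 − 0.47 + 0.52) = 1
  ((((((c ⊃ a) ⊃ c) ⊃ a) ⊃ a) ⊃ b) ⊃ b): min(1, 1 − 1 + 0.52) = 0.52
  Łukasiewicz value = 0.52
Difference: 1 − 0.52 = 0.48

0.48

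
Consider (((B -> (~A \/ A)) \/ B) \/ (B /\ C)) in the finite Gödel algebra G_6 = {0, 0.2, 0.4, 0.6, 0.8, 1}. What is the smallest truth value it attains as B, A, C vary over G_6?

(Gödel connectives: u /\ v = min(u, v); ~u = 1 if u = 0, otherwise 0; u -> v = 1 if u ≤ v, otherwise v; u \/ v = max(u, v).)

The minimum is attained at B = 0.4, A = 0.2, C = 0:
  ~A: Gödel ¬ of 0.2 = 0 (operand ≠ 0)
  (~A \/ A) = max(0, 0.2) = 0.2
  (B -> (~A \/ A)): 0.4 > 0.2, so result = 0.2
  ((B -> (~A \/ A)) \/ B) = max(0.2, 0.4) = 0.4
  (B /\ C) = min(0.4, 0) = 0
  (((B -> (~A \/ A)) \/ B) \/ (B /\ C)) = max(0.4, 0) = 0.4
Checking all 216 assignments confirms none give a value below 0.40.

0.40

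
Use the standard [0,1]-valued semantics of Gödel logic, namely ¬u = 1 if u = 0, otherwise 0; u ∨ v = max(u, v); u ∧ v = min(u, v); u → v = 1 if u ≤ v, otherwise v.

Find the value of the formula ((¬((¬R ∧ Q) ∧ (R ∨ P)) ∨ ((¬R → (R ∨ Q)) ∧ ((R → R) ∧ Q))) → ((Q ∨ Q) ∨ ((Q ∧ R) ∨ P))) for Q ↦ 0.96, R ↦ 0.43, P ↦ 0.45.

0.96

¬R: Gödel ¬ of 0.43 = 0 (operand ≠ 0)
(¬R ∧ Q) = min(0, 0.96) = 0
(R ∨ P) = max(0.43, 0.45) = 0.45
((¬R ∧ Q) ∧ (R ∨ P)) = min(0, 0.45) = 0
¬((¬R ∧ Q) ∧ (R ∨ P)): Gödel ¬ of 0 = 1 (operand is 0)
¬R: Gödel ¬ of 0.43 = 0 (operand ≠ 0)
(R ∨ Q) = max(0.43, 0.96) = 0.96
(¬R → (R ∨ Q)): 0 ≤ 0.96, so result = 1
(R → R): 0.43 ≤ 0.43, so result = 1
((R → R) ∧ Q) = min(1, 0.96) = 0.96
((¬R → (R ∨ Q)) ∧ ((R → R) ∧ Q)) = min(1, 0.96) = 0.96
(¬((¬R ∧ Q) ∧ (R ∨ P)) ∨ ((¬R → (R ∨ Q)) ∧ ((R → R) ∧ Q))) = max(1, 0.96) = 1
(Q ∨ Q) = max(0.96, 0.96) = 0.96
(Q ∧ R) = min(0.96, 0.43) = 0.43
((Q ∧ R) ∨ P) = max(0.43, 0.45) = 0.45
((Q ∨ Q) ∨ ((Q ∧ R) ∨ P)) = max(0.96, 0.45) = 0.96
((¬((¬R ∧ Q) ∧ (R ∨ P)) ∨ ((¬R → (R ∨ Q)) ∧ ((R → R) ∧ Q))) → ((Q ∨ Q) ∨ ((Q ∧ R) ∨ P))): 1 > 0.96, so result = 0.96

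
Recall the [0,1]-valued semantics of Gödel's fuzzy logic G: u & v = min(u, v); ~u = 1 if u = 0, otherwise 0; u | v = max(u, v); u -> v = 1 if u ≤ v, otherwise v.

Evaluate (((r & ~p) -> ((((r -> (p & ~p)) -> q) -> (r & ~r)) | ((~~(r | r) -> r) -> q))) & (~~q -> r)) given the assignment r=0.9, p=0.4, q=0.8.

~p: Gödel ¬ of 0.4 = 0 (operand ≠ 0)
(r & ~p) = min(0.9, 0) = 0
~p: Gödel ¬ of 0.4 = 0 (operand ≠ 0)
(p & ~p) = min(0.4, 0) = 0
(r -> (p & ~p)): 0.9 > 0, so result = 0
((r -> (p & ~p)) -> q): 0 ≤ 0.8, so result = 1
~r: Gödel ¬ of 0.9 = 0 (operand ≠ 0)
(r & ~r) = min(0.9, 0) = 0
(((r -> (p & ~p)) -> q) -> (r & ~r)): 1 > 0, so result = 0
(r | r) = max(0.9, 0.9) = 0.9
~(r | r): Gödel ¬ of 0.9 = 0 (operand ≠ 0)
~~(r | r): Gödel ¬ of 0 = 1 (operand is 0)
(~~(r | r) -> r): 1 > 0.9, so result = 0.9
((~~(r | r) -> r) -> q): 0.9 > 0.8, so result = 0.8
((((r -> (p & ~p)) -> q) -> (r & ~r)) | ((~~(r | r) -> r) -> q)) = max(0, 0.8) = 0.8
((r & ~p) -> ((((r -> (p & ~p)) -> q) -> (r & ~r)) | ((~~(r | r) -> r) -> q))): 0 ≤ 0.8, so result = 1
~q: Gödel ¬ of 0.8 = 0 (operand ≠ 0)
~~q: Gödel ¬ of 0 = 1 (operand is 0)
(~~q -> r): 1 > 0.9, so result = 0.9
(((r & ~p) -> ((((r -> (p & ~p)) -> q) -> (r & ~r)) | ((~~(r | r) -> r) -> q))) & (~~q -> r)) = min(1, 0.9) = 0.9

0.90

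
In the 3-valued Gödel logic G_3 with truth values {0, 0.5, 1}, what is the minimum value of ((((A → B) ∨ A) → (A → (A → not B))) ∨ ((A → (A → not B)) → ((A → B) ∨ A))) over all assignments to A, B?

Every assignment gives 1. For instance at A = 0, B = 0:
  (A → B): 0 ≤ 0, so result = 1
  ((A → B) ∨ A) = max(1, 0) = 1
  not B: Gödel ¬ of 0 = 1 (operand is 0)
  (A → not B): 0 ≤ 1, so result = 1
  (A → (A → not B)): 0 ≤ 1, so result = 1
  (((A → B) ∨ A) → (A → (A → not B))): 1 ≤ 1, so result = 1
  not B: Gödel ¬ of 0 = 1 (operand is 0)
  (A → not B): 0 ≤ 1, so result = 1
  (A → (A → not B)): 0 ≤ 1, so result = 1
  (A → B): 0 ≤ 0, so result = 1
  ((A → B) ∨ A) = max(1, 0) = 1
  ((A → (A → not B)) → ((A → B) ∨ A)): 1 ≤ 1, so result = 1
  ((((A → B) ∨ A) → (A → (A → not B))) ∨ ((A → (A → not B)) → ((A → B) ∨ A))) = max(1, 1) = 1
All 9 assignments give value 1 — the formula is a G_3-tautology.

1.00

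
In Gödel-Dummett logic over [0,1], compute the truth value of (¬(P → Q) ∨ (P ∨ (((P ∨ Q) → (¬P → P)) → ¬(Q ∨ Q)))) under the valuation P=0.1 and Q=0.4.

(P → Q): 0.1 ≤ 0.4, so result = 1
¬(P → Q): Gödel ¬ of 1 = 0 (operand ≠ 0)
(P ∨ Q) = max(0.1, 0.4) = 0.4
¬P: Gödel ¬ of 0.1 = 0 (operand ≠ 0)
(¬P → P): 0 ≤ 0.1, so result = 1
((P ∨ Q) → (¬P → P)): 0.4 ≤ 1, so result = 1
(Q ∨ Q) = max(0.4, 0.4) = 0.4
¬(Q ∨ Q): Gödel ¬ of 0.4 = 0 (operand ≠ 0)
(((P ∨ Q) → (¬P → P)) → ¬(Q ∨ Q)): 1 > 0, so result = 0
(P ∨ (((P ∨ Q) → (¬P → P)) → ¬(Q ∨ Q))) = max(0.1, 0) = 0.1
(¬(P → Q) ∨ (P ∨ (((P ∨ Q) → (¬P → P)) → ¬(Q ∨ Q)))) = max(0, 0.1) = 0.1

0.10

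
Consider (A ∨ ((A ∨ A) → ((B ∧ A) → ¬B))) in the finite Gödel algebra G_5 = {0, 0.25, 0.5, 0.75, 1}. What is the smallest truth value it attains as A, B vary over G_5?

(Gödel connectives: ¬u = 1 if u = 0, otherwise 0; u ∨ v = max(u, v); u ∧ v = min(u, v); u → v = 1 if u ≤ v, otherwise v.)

The minimum is attained at A = 0.25, B = 0.25:
  (A ∨ A) = max(0.25, 0.25) = 0.25
  (B ∧ A) = min(0.25, 0.25) = 0.25
  ¬B: Gödel ¬ of 0.25 = 0 (operand ≠ 0)
  ((B ∧ A) → ¬B): 0.25 > 0, so result = 0
  ((A ∨ A) → ((B ∧ A) → ¬B)): 0.25 > 0, so result = 0
  (A ∨ ((A ∨ A) → ((B ∧ A) → ¬B))) = max(0.25, 0) = 0.25
Checking all 25 assignments confirms none give a value below 0.25.

0.25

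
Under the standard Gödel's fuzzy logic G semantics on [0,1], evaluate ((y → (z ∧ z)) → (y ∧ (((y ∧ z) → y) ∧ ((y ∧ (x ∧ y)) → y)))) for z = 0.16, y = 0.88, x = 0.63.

1.00

(z ∧ z) = min(0.16, 0.16) = 0.16
(y → (z ∧ z)): 0.88 > 0.16, so result = 0.16
(y ∧ z) = min(0.88, 0.16) = 0.16
((y ∧ z) → y): 0.16 ≤ 0.88, so result = 1
(x ∧ y) = min(0.63, 0.88) = 0.63
(y ∧ (x ∧ y)) = min(0.88, 0.63) = 0.63
((y ∧ (x ∧ y)) → y): 0.63 ≤ 0.88, so result = 1
(((y ∧ z) → y) ∧ ((y ∧ (x ∧ y)) → y)) = min(1, 1) = 1
(y ∧ (((y ∧ z) → y) ∧ ((y ∧ (x ∧ y)) → y))) = min(0.88, 1) = 0.88
((y → (z ∧ z)) → (y ∧ (((y ∧ z) → y) ∧ ((y ∧ (x ∧ y)) → y)))): 0.16 ≤ 0.88, so result = 1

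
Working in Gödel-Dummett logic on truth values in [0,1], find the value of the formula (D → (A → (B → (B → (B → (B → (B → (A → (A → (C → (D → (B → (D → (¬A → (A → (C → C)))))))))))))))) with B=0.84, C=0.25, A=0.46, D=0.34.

1.00

¬A: Gödel ¬ of 0.46 = 0 (operand ≠ 0)
(C → C): 0.25 ≤ 0.25, so result = 1
(A → (C → C)): 0.46 ≤ 1, so result = 1
(¬A → (A → (C → C))): 0 ≤ 1, so result = 1
(D → (¬A → (A → (C → C)))): 0.34 ≤ 1, so result = 1
(B → (D → (¬A → (A → (C → C))))): 0.84 ≤ 1, so result = 1
(D → (B → (D → (¬A → (A → (C → C)))))): 0.34 ≤ 1, so result = 1
(C → (D → (B → (D → (¬A → (A → (C → C))))))): 0.25 ≤ 1, so result = 1
(A → (C → (D → (B → (D → (¬A → (A → (C → C)))))))): 0.46 ≤ 1, so result = 1
(A → (A → (C → (D → (B → (D → (¬A → (A → (C → C))))))))): 0.46 ≤ 1, so result = 1
(B → (A → (A → (C → (D → (B → (D → (¬A → (A → (C → C)))))))))): 0.84 ≤ 1, so result = 1
(B → (B → (A → (A → (C → (D → (B → (D → (¬A → (A → (C → C))))))))))): 0.84 ≤ 1, so result = 1
(B → (B → (B → (A → (A → (C → (D → (B → (D → (¬A → (A → (C → C)))))))))))): 0.84 ≤ 1, so result = 1
(B → (B → (B → (B → (A → (A → (C → (D → (B → (D → (¬A → (A → (C → C))))))))))))): 0.84 ≤ 1, so result = 1
(B → (B → (B → (B → (B → (A → (A → (C → (D → (B → (D → (¬A → (A → (C → C)))))))))))))): 0.84 ≤ 1, so result = 1
(A → (B → (B → (B → (B → (B → (A → (A → (C → (D → (B → (D → (¬A → (A → (C → C))))))))))))))): 0.46 ≤ 1, so result = 1
(D → (A → (B → (B → (B → (B → (B → (A → (A → (C → (D → (B → (D → (¬A → (A → (C → C)))))))))))))))): 0.34 ≤ 1, so result = 1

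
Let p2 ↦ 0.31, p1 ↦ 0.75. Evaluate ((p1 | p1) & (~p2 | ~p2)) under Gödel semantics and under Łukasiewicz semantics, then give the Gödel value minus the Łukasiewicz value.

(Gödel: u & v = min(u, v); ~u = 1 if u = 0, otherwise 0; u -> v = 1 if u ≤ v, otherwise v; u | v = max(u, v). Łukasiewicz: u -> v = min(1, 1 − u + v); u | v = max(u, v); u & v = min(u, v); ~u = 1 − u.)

-0.69

Gödel evaluation:
  (p1 | p1) = max(0.75, 0.75) = 0.75
  ~p2: Gödel ¬ of 0.31 = 0 (operand ≠ 0)
  ~p2: Gödel ¬ of 0.31 = 0 (operand ≠ 0)
  (~p2 | ~p2) = max(0, 0) = 0
  ((p1 | p1) & (~p2 | ~p2)) = min(0.75, 0) = 0
  Gödel value = 0
Łukasiewicz evaluation:
  (p1 | p1) = max(0.75, 0.75) = 0.75
  ~p2: Łukasiewicz ¬ gives 1 − 0.31 = 0.69
  ~p2: Łukasiewicz ¬ gives 1 − 0.31 = 0.69
  (~p2 | ~p2) = max(0.69, 0.69) = 0.69
  ((p1 | p1) & (~p2 | ~p2)) = min(0.75, 0.69) = 0.69
  Łukasiewicz value = 0.69
Difference: 0 − 0.69 = -0.69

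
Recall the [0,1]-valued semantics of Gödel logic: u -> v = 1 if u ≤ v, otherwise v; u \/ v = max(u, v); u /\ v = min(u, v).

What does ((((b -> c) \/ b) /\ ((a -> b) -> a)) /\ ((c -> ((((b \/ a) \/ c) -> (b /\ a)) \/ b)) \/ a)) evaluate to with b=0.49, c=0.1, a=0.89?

(b -> c): 0.49 > 0.1, so result = 0.1
((b -> c) \/ b) = max(0.1, 0.49) = 0.49
(a -> b): 0.89 > 0.49, so result = 0.49
((a -> b) -> a): 0.49 ≤ 0.89, so result = 1
(((b -> c) \/ b) /\ ((a -> b) -> a)) = min(0.49, 1) = 0.49
(b \/ a) = max(0.49, 0.89) = 0.89
((b \/ a) \/ c) = max(0.89, 0.1) = 0.89
(b /\ a) = min(0.49, 0.89) = 0.49
(((b \/ a) \/ c) -> (b /\ a)): 0.89 > 0.49, so result = 0.49
((((b \/ a) \/ c) -> (b /\ a)) \/ b) = max(0.49, 0.49) = 0.49
(c -> ((((b \/ a) \/ c) -> (b /\ a)) \/ b)): 0.1 ≤ 0.49, so result = 1
((c -> ((((b \/ a) \/ c) -> (b /\ a)) \/ b)) \/ a) = max(1, 0.89) = 1
((((b -> c) \/ b) /\ ((a -> b) -> a)) /\ ((c -> ((((b \/ a) \/ c) -> (b /\ a)) \/ b)) \/ a)) = min(0.49, 1) = 0.49

0.49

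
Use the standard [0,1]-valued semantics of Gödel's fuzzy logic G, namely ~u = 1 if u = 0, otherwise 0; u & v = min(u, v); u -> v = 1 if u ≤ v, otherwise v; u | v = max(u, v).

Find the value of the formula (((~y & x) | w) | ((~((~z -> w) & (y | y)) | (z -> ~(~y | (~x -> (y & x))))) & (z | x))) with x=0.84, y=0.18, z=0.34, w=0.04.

0.04

~y: Gödel ¬ of 0.18 = 0 (operand ≠ 0)
(~y & x) = min(0, 0.84) = 0
((~y & x) | w) = max(0, 0.04) = 0.04
~z: Gödel ¬ of 0.34 = 0 (operand ≠ 0)
(~z -> w): 0 ≤ 0.04, so result = 1
(y | y) = max(0.18, 0.18) = 0.18
((~z -> w) & (y | y)) = min(1, 0.18) = 0.18
~((~z -> w) & (y | y)): Gödel ¬ of 0.18 = 0 (operand ≠ 0)
~y: Gödel ¬ of 0.18 = 0 (operand ≠ 0)
~x: Gödel ¬ of 0.84 = 0 (operand ≠ 0)
(y & x) = min(0.18, 0.84) = 0.18
(~x -> (y & x)): 0 ≤ 0.18, so result = 1
(~y | (~x -> (y & x))) = max(0, 1) = 1
~(~y | (~x -> (y & x))): Gödel ¬ of 1 = 0 (operand ≠ 0)
(z -> ~(~y | (~x -> (y & x)))): 0.34 > 0, so result = 0
(~((~z -> w) & (y | y)) | (z -> ~(~y | (~x -> (y & x))))) = max(0, 0) = 0
(z | x) = max(0.34, 0.84) = 0.84
((~((~z -> w) & (y | y)) | (z -> ~(~y | (~x -> (y & x))))) & (z | x)) = min(0, 0.84) = 0
(((~y & x) | w) | ((~((~z -> w) & (y | y)) | (z -> ~(~y | (~x -> (y & x))))) & (z | x))) = max(0.04, 0) = 0.04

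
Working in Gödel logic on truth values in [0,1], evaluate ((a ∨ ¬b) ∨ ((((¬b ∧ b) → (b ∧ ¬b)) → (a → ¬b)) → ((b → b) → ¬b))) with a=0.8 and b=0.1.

1.00

¬b: Gödel ¬ of 0.1 = 0 (operand ≠ 0)
(a ∨ ¬b) = max(0.8, 0) = 0.8
¬b: Gödel ¬ of 0.1 = 0 (operand ≠ 0)
(¬b ∧ b) = min(0, 0.1) = 0
¬b: Gödel ¬ of 0.1 = 0 (operand ≠ 0)
(b ∧ ¬b) = min(0.1, 0) = 0
((¬b ∧ b) → (b ∧ ¬b)): 0 ≤ 0, so result = 1
¬b: Gödel ¬ of 0.1 = 0 (operand ≠ 0)
(a → ¬b): 0.8 > 0, so result = 0
(((¬b ∧ b) → (b ∧ ¬b)) → (a → ¬b)): 1 > 0, so result = 0
(b → b): 0.1 ≤ 0.1, so result = 1
¬b: Gödel ¬ of 0.1 = 0 (operand ≠ 0)
((b → b) → ¬b): 1 > 0, so result = 0
((((¬b ∧ b) → (b ∧ ¬b)) → (a → ¬b)) → ((b → b) → ¬b)): 0 ≤ 0, so result = 1
((a ∨ ¬b) ∨ ((((¬b ∧ b) → (b ∧ ¬b)) → (a → ¬b)) → ((b → b) → ¬b))) = max(0.8, 1) = 1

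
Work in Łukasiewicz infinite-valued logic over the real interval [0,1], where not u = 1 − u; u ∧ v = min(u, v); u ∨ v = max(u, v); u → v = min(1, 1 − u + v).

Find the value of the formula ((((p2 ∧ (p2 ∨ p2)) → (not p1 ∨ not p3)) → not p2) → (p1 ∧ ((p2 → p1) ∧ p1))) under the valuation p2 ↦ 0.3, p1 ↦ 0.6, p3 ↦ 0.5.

0.90

(p2 ∨ p2) = max(0.3, 0.3) = 0.3
(p2 ∧ (p2 ∨ p2)) = min(0.3, 0.3) = 0.3
not p1: Łukasiewicz ¬ gives 1 − 0.6 = 0.4
not p3: Łukasiewicz ¬ gives 1 − 0.5 = 0.5
(not p1 ∨ not p3) = max(0.4, 0.5) = 0.5
((p2 ∧ (p2 ∨ p2)) → (not p1 ∨ not p3)): min(1, 1 − 0.3 + 0.5) = 1
not p2: Łukasiewicz ¬ gives 1 − 0.3 = 0.7
(((p2 ∧ (p2 ∨ p2)) → (not p1 ∨ not p3)) → not p2): min(1, 1 − 1 + 0.7) = 0.7
(p2 → p1): min(1, 1 − 0.3 + 0.6) = 1
((p2 → p1) ∧ p1) = min(1, 0.6) = 0.6
(p1 ∧ ((p2 → p1) ∧ p1)) = min(0.6, 0.6) = 0.6
((((p2 ∧ (p2 ∨ p2)) → (not p1 ∨ not p3)) → not p2) → (p1 ∧ ((p2 → p1) ∧ p1))): min(1, 1 − 0.7 + 0.6) = 0.9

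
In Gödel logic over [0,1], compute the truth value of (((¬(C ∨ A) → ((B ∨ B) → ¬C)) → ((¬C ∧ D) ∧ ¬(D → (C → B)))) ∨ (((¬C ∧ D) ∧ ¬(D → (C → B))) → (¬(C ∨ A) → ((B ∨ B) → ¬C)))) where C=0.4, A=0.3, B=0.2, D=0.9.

1.00

(C ∨ A) = max(0.4, 0.3) = 0.4
¬(C ∨ A): Gödel ¬ of 0.4 = 0 (operand ≠ 0)
(B ∨ B) = max(0.2, 0.2) = 0.2
¬C: Gödel ¬ of 0.4 = 0 (operand ≠ 0)
((B ∨ B) → ¬C): 0.2 > 0, so result = 0
(¬(C ∨ A) → ((B ∨ B) → ¬C)): 0 ≤ 0, so result = 1
¬C: Gödel ¬ of 0.4 = 0 (operand ≠ 0)
(¬C ∧ D) = min(0, 0.9) = 0
(C → B): 0.4 > 0.2, so result = 0.2
(D → (C → B)): 0.9 > 0.2, so result = 0.2
¬(D → (C → B)): Gödel ¬ of 0.2 = 0 (operand ≠ 0)
((¬C ∧ D) ∧ ¬(D → (C → B))) = min(0, 0) = 0
((¬(C ∨ A) → ((B ∨ B) → ¬C)) → ((¬C ∧ D) ∧ ¬(D → (C → B)))): 1 > 0, so result = 0
¬C: Gödel ¬ of 0.4 = 0 (operand ≠ 0)
(¬C ∧ D) = min(0, 0.9) = 0
(C → B): 0.4 > 0.2, so result = 0.2
(D → (C → B)): 0.9 > 0.2, so result = 0.2
¬(D → (C → B)): Gödel ¬ of 0.2 = 0 (operand ≠ 0)
((¬C ∧ D) ∧ ¬(D → (C → B))) = min(0, 0) = 0
(C ∨ A) = max(0.4, 0.3) = 0.4
¬(C ∨ A): Gödel ¬ of 0.4 = 0 (operand ≠ 0)
(B ∨ B) = max(0.2, 0.2) = 0.2
¬C: Gödel ¬ of 0.4 = 0 (operand ≠ 0)
((B ∨ B) → ¬C): 0.2 > 0, so result = 0
(¬(C ∨ A) → ((B ∨ B) → ¬C)): 0 ≤ 0, so result = 1
(((¬C ∧ D) ∧ ¬(D → (C → B))) → (¬(C ∨ A) → ((B ∨ B) → ¬C))): 0 ≤ 1, so result = 1
(((¬(C ∨ A) → ((B ∨ B) → ¬C)) → ((¬C ∧ D) ∧ ¬(D → (C → B)))) ∨ (((¬C ∧ D) ∧ ¬(D → (C → B))) → (¬(C ∨ A) → ((B ∨ B) → ¬C)))) = max(0, 1) = 1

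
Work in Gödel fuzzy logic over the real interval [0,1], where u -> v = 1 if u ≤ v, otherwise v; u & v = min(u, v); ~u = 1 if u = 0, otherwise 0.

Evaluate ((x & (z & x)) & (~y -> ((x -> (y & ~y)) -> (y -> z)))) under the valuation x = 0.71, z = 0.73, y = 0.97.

0.71

(z & x) = min(0.73, 0.71) = 0.71
(x & (z & x)) = min(0.71, 0.71) = 0.71
~y: Gödel ¬ of 0.97 = 0 (operand ≠ 0)
~y: Gödel ¬ of 0.97 = 0 (operand ≠ 0)
(y & ~y) = min(0.97, 0) = 0
(x -> (y & ~y)): 0.71 > 0, so result = 0
(y -> z): 0.97 > 0.73, so result = 0.73
((x -> (y & ~y)) -> (y -> z)): 0 ≤ 0.73, so result = 1
(~y -> ((x -> (y & ~y)) -> (y -> z))): 0 ≤ 1, so result = 1
((x & (z & x)) & (~y -> ((x -> (y & ~y)) -> (y -> z)))) = min(0.71, 1) = 0.71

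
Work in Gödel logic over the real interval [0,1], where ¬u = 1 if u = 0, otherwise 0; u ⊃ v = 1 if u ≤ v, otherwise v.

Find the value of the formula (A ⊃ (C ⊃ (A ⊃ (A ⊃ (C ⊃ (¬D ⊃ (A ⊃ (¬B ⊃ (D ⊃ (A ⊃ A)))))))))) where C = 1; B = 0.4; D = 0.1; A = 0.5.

¬D: Gödel ¬ of 0.1 = 0 (operand ≠ 0)
¬B: Gödel ¬ of 0.4 = 0 (operand ≠ 0)
(A ⊃ A): 0.5 ≤ 0.5, so result = 1
(D ⊃ (A ⊃ A)): 0.1 ≤ 1, so result = 1
(¬B ⊃ (D ⊃ (A ⊃ A))): 0 ≤ 1, so result = 1
(A ⊃ (¬B ⊃ (D ⊃ (A ⊃ A)))): 0.5 ≤ 1, so result = 1
(¬D ⊃ (A ⊃ (¬B ⊃ (D ⊃ (A ⊃ A))))): 0 ≤ 1, so result = 1
(C ⊃ (¬D ⊃ (A ⊃ (¬B ⊃ (D ⊃ (A ⊃ A)))))): 1 ≤ 1, so result = 1
(A ⊃ (C ⊃ (¬D ⊃ (A ⊃ (¬B ⊃ (D ⊃ (A ⊃ A))))))): 0.5 ≤ 1, so result = 1
(A ⊃ (A ⊃ (C ⊃ (¬D ⊃ (A ⊃ (¬B ⊃ (D ⊃ (A ⊃ A)))))))): 0.5 ≤ 1, so result = 1
(C ⊃ (A ⊃ (A ⊃ (C ⊃ (¬D ⊃ (A ⊃ (¬B ⊃ (D ⊃ (A ⊃ A))))))))): 1 ≤ 1, so result = 1
(A ⊃ (C ⊃ (A ⊃ (A ⊃ (C ⊃ (¬D ⊃ (A ⊃ (¬B ⊃ (D ⊃ (A ⊃ A)))))))))): 0.5 ≤ 1, so result = 1

1.00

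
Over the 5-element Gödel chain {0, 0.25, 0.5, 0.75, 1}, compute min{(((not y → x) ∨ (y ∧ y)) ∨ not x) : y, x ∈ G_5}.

The minimum is attained at y = 0, x = 0.25:
  not y: Gödel ¬ of 0 = 1 (operand is 0)
  (not y → x): 1 > 0.25, so result = 0.25
  (y ∧ y) = min(0, 0) = 0
  ((not y → x) ∨ (y ∧ y)) = max(0.25, 0) = 0.25
  not x: Gödel ¬ of 0.25 = 0 (operand ≠ 0)
  (((not y → x) ∨ (y ∧ y)) ∨ not x) = max(0.25, 0) = 0.25
Checking all 25 assignments confirms none give a value below 0.25.

0.25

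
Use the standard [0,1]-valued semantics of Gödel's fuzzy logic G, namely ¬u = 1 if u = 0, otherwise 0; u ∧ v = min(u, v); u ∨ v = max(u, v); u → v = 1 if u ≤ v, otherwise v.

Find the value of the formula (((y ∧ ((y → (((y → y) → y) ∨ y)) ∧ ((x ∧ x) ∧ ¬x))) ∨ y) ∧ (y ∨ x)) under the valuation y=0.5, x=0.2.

0.50

(y → y): 0.5 ≤ 0.5, so result = 1
((y → y) → y): 1 > 0.5, so result = 0.5
(((y → y) → y) ∨ y) = max(0.5, 0.5) = 0.5
(y → (((y → y) → y) ∨ y)): 0.5 ≤ 0.5, so result = 1
(x ∧ x) = min(0.2, 0.2) = 0.2
¬x: Gödel ¬ of 0.2 = 0 (operand ≠ 0)
((x ∧ x) ∧ ¬x) = min(0.2, 0) = 0
((y → (((y → y) → y) ∨ y)) ∧ ((x ∧ x) ∧ ¬x)) = min(1, 0) = 0
(y ∧ ((y → (((y → y) → y) ∨ y)) ∧ ((x ∧ x) ∧ ¬x))) = min(0.5, 0) = 0
((y ∧ ((y → (((y → y) → y) ∨ y)) ∧ ((x ∧ x) ∧ ¬x))) ∨ y) = max(0, 0.5) = 0.5
(y ∨ x) = max(0.5, 0.2) = 0.5
(((y ∧ ((y → (((y → y) → y) ∨ y)) ∧ ((x ∧ x) ∧ ¬x))) ∨ y) ∧ (y ∨ x)) = min(0.5, 0.5) = 0.5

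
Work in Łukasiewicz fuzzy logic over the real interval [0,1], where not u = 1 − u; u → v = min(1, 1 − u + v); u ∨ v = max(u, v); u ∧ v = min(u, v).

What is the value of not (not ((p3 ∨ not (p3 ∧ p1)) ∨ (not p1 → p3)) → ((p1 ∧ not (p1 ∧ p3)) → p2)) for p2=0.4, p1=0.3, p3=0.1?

0.00

(p3 ∧ p1) = min(0.1, 0.3) = 0.1
not (p3 ∧ p1): Łukasiewicz ¬ gives 1 − 0.1 = 0.9
(p3 ∨ not (p3 ∧ p1)) = max(0.1, 0.9) = 0.9
not p1: Łukasiewicz ¬ gives 1 − 0.3 = 0.7
(not p1 → p3): min(1, 1 − 0.7 + 0.1) = 0.4
((p3 ∨ not (p3 ∧ p1)) ∨ (not p1 → p3)) = max(0.9, 0.4) = 0.9
not ((p3 ∨ not (p3 ∧ p1)) ∨ (not p1 → p3)): Łukasiewicz ¬ gives 1 − 0.9 = 0.1
(p1 ∧ p3) = min(0.3, 0.1) = 0.1
not (p1 ∧ p3): Łukasiewicz ¬ gives 1 − 0.1 = 0.9
(p1 ∧ not (p1 ∧ p3)) = min(0.3, 0.9) = 0.3
((p1 ∧ not (p1 ∧ p3)) → p2): min(1, 1 − 0.3 + 0.4) = 1
(not ((p3 ∨ not (p3 ∧ p1)) ∨ (not p1 → p3)) → ((p1 ∧ not (p1 ∧ p3)) → p2)): min(1, 1 − 0.1 + 1) = 1
not (not ((p3 ∨ not (p3 ∧ p1)) ∨ (not p1 → p3)) → ((p1 ∧ not (p1 ∧ p3)) → p2)): Łukasiewicz ¬ gives 1 − 1 = 0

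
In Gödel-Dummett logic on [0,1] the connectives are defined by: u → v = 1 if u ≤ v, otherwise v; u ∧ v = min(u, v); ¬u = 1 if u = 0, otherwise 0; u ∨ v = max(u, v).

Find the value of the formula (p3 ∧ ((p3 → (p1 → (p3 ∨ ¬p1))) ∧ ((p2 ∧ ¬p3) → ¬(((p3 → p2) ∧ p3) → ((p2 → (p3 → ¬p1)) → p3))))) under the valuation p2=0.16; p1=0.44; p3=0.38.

0.38

¬p1: Gödel ¬ of 0.44 = 0 (operand ≠ 0)
(p3 ∨ ¬p1) = max(0.38, 0) = 0.38
(p1 → (p3 ∨ ¬p1)): 0.44 > 0.38, so result = 0.38
(p3 → (p1 → (p3 ∨ ¬p1))): 0.38 ≤ 0.38, so result = 1
¬p3: Gödel ¬ of 0.38 = 0 (operand ≠ 0)
(p2 ∧ ¬p3) = min(0.16, 0) = 0
(p3 → p2): 0.38 > 0.16, so result = 0.16
((p3 → p2) ∧ p3) = min(0.16, 0.38) = 0.16
¬p1: Gödel ¬ of 0.44 = 0 (operand ≠ 0)
(p3 → ¬p1): 0.38 > 0, so result = 0
(p2 → (p3 → ¬p1)): 0.16 > 0, so result = 0
((p2 → (p3 → ¬p1)) → p3): 0 ≤ 0.38, so result = 1
(((p3 → p2) ∧ p3) → ((p2 → (p3 → ¬p1)) → p3)): 0.16 ≤ 1, so result = 1
¬(((p3 → p2) ∧ p3) → ((p2 → (p3 → ¬p1)) → p3)): Gödel ¬ of 1 = 0 (operand ≠ 0)
((p2 ∧ ¬p3) → ¬(((p3 → p2) ∧ p3) → ((p2 → (p3 → ¬p1)) → p3))): 0 ≤ 0, so result = 1
((p3 → (p1 → (p3 ∨ ¬p1))) ∧ ((p2 ∧ ¬p3) → ¬(((p3 → p2) ∧ p3) → ((p2 → (p3 → ¬p1)) → p3)))) = min(1, 1) = 1
(p3 ∧ ((p3 → (p1 → (p3 ∨ ¬p1))) ∧ ((p2 ∧ ¬p3) → ¬(((p3 → p2) ∧ p3) → ((p2 → (p3 → ¬p1)) → p3))))) = min(0.38, 1) = 0.38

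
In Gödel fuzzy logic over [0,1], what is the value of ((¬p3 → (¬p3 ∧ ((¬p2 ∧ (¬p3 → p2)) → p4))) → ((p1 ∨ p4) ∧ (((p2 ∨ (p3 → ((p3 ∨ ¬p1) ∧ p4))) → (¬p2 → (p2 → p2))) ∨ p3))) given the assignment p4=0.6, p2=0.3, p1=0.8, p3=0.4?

0.80

¬p3: Gödel ¬ of 0.4 = 0 (operand ≠ 0)
¬p3: Gödel ¬ of 0.4 = 0 (operand ≠ 0)
¬p2: Gödel ¬ of 0.3 = 0 (operand ≠ 0)
¬p3: Gödel ¬ of 0.4 = 0 (operand ≠ 0)
(¬p3 → p2): 0 ≤ 0.3, so result = 1
(¬p2 ∧ (¬p3 → p2)) = min(0, 1) = 0
((¬p2 ∧ (¬p3 → p2)) → p4): 0 ≤ 0.6, so result = 1
(¬p3 ∧ ((¬p2 ∧ (¬p3 → p2)) → p4)) = min(0, 1) = 0
(¬p3 → (¬p3 ∧ ((¬p2 ∧ (¬p3 → p2)) → p4))): 0 ≤ 0, so result = 1
(p1 ∨ p4) = max(0.8, 0.6) = 0.8
¬p1: Gödel ¬ of 0.8 = 0 (operand ≠ 0)
(p3 ∨ ¬p1) = max(0.4, 0) = 0.4
((p3 ∨ ¬p1) ∧ p4) = min(0.4, 0.6) = 0.4
(p3 → ((p3 ∨ ¬p1) ∧ p4)): 0.4 ≤ 0.4, so result = 1
(p2 ∨ (p3 → ((p3 ∨ ¬p1) ∧ p4))) = max(0.3, 1) = 1
¬p2: Gödel ¬ of 0.3 = 0 (operand ≠ 0)
(p2 → p2): 0.3 ≤ 0.3, so result = 1
(¬p2 → (p2 → p2)): 0 ≤ 1, so result = 1
((p2 ∨ (p3 → ((p3 ∨ ¬p1) ∧ p4))) → (¬p2 → (p2 → p2))): 1 ≤ 1, so result = 1
(((p2 ∨ (p3 → ((p3 ∨ ¬p1) ∧ p4))) → (¬p2 → (p2 → p2))) ∨ p3) = max(1, 0.4) = 1
((p1 ∨ p4) ∧ (((p2 ∨ (p3 → ((p3 ∨ ¬p1) ∧ p4))) → (¬p2 → (p2 → p2))) ∨ p3)) = min(0.8, 1) = 0.8
((¬p3 → (¬p3 ∧ ((¬p2 ∧ (¬p3 → p2)) → p4))) → ((p1 ∨ p4) ∧ (((p2 ∨ (p3 → ((p3 ∨ ¬p1) ∧ p4))) → (¬p2 → (p2 → p2))) ∨ p3))): 1 > 0.8, so result = 0.8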